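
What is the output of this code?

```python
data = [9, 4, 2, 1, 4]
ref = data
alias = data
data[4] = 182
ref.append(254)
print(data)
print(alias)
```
[9, 4, 2, 1, 182, 254]
[9, 4, 2, 1, 182, 254]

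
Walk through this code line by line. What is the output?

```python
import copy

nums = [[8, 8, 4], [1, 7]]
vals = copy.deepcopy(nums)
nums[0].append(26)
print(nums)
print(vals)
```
[[8, 8, 4, 26], [1, 7]]
[[8, 8, 4], [1, 7]]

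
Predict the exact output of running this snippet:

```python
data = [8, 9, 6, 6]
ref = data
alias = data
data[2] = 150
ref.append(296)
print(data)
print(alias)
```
[8, 9, 150, 6, 296]
[8, 9, 150, 6, 296]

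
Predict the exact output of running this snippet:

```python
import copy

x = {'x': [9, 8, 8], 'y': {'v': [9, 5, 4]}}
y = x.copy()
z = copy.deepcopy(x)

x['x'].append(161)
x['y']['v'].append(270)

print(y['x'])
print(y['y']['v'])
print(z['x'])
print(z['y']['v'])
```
[9, 8, 8, 161]
[9, 5, 4, 270]
[9, 8, 8]
[9, 5, 4]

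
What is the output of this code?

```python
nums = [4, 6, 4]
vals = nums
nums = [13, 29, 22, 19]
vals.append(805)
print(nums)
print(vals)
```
[13, 29, 22, 19]
[4, 6, 4, 805]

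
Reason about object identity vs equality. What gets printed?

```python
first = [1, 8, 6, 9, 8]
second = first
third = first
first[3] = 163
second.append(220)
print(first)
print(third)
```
[1, 8, 6, 163, 8, 220]
[1, 8, 6, 163, 8, 220]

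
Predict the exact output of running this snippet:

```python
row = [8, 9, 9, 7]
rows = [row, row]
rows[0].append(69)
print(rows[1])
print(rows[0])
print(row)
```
[8, 9, 9, 7, 69]
[8, 9, 9, 7, 69]
[8, 9, 9, 7, 69]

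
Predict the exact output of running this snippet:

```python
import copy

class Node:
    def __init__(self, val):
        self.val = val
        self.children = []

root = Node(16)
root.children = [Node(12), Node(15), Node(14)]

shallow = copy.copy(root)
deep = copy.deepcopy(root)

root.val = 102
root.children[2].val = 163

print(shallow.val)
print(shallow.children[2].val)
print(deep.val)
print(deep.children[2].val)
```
16
163
16
14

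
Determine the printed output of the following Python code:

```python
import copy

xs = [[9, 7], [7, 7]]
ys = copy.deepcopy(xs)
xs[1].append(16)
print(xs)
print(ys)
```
[[9, 7], [7, 7, 16]]
[[9, 7], [7, 7]]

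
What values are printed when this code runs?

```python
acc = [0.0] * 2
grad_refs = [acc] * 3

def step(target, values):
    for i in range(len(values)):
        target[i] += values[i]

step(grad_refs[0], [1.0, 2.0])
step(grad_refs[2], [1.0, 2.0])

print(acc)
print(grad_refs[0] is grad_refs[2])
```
[2.0, 4.0]
True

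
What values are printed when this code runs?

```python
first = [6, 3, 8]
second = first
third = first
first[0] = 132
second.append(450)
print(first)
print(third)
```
[132, 3, 8, 450]
[132, 3, 8, 450]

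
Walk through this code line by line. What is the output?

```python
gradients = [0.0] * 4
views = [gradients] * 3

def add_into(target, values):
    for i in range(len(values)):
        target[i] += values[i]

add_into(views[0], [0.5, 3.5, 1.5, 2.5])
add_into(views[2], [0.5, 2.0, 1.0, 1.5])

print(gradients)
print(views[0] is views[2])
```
[1.0, 5.5, 2.5, 4.0]
True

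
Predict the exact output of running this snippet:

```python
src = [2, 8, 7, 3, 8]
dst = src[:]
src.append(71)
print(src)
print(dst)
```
[2, 8, 7, 3, 8, 71]
[2, 8, 7, 3, 8]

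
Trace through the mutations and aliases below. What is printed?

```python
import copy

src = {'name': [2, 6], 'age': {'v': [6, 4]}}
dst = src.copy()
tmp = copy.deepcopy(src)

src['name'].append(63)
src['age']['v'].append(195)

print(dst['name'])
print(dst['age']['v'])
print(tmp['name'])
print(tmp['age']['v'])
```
[2, 6, 63]
[6, 4, 195]
[2, 6]
[6, 4]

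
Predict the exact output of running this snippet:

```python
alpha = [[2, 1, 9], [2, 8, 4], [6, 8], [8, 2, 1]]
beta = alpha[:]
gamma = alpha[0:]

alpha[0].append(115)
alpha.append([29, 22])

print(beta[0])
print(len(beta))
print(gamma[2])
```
[2, 1, 9, 115]
4
[6, 8]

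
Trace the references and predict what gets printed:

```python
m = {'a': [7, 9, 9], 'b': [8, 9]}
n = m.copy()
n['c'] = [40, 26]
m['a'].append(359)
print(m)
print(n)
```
{'a': [7, 9, 9, 359], 'b': [8, 9]}
{'a': [7, 9, 9, 359], 'b': [8, 9], 'c': [40, 26]}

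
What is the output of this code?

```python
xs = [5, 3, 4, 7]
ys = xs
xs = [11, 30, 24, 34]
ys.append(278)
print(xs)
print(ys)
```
[11, 30, 24, 34]
[5, 3, 4, 7, 278]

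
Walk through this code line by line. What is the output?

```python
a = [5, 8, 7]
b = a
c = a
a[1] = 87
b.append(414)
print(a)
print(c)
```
[5, 87, 7, 414]
[5, 87, 7, 414]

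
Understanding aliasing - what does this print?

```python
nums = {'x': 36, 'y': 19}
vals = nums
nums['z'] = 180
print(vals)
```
{'x': 36, 'y': 19, 'z': 180}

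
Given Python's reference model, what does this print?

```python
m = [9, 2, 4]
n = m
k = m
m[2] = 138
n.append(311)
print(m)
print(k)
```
[9, 2, 138, 311]
[9, 2, 138, 311]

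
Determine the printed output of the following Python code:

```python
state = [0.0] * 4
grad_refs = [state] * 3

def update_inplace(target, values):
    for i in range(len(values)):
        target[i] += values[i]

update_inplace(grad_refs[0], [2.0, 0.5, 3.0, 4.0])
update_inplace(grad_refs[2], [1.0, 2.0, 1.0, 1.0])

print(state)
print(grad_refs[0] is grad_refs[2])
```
[3.0, 2.5, 4.0, 5.0]
True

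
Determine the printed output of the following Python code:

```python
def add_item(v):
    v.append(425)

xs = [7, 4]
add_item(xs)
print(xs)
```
[7, 4, 425]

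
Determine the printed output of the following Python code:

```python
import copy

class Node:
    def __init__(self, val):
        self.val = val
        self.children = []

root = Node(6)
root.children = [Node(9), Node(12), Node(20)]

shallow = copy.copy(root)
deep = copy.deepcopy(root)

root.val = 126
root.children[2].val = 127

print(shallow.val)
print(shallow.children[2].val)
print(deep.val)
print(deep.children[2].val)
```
6
127
6
20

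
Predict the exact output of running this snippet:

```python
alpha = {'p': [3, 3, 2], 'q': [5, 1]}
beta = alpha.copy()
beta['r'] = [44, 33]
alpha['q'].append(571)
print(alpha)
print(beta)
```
{'p': [3, 3, 2], 'q': [5, 1, 571]}
{'p': [3, 3, 2], 'q': [5, 1, 571], 'r': [44, 33]}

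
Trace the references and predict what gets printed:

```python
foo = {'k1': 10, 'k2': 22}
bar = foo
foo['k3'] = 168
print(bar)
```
{'k1': 10, 'k2': 22, 'k3': 168}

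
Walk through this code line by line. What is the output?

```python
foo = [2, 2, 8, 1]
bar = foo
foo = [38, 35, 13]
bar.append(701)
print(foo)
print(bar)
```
[38, 35, 13]
[2, 2, 8, 1, 701]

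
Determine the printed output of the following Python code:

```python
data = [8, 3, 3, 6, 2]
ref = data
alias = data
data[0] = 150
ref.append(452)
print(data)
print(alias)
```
[150, 3, 3, 6, 2, 452]
[150, 3, 3, 6, 2, 452]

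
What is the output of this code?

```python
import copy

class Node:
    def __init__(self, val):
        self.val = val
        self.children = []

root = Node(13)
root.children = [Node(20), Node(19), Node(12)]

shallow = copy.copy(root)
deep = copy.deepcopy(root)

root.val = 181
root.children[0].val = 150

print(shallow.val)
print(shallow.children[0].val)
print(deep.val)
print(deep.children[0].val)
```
13
150
13
20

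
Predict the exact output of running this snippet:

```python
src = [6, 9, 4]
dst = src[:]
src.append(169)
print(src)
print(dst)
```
[6, 9, 4, 169]
[6, 9, 4]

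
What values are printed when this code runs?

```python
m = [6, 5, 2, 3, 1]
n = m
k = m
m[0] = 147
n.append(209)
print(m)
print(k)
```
[147, 5, 2, 3, 1, 209]
[147, 5, 2, 3, 1, 209]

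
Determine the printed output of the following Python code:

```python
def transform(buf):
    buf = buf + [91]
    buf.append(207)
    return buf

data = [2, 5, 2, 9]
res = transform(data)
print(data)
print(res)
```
[2, 5, 2, 9]
[2, 5, 2, 9, 91, 207]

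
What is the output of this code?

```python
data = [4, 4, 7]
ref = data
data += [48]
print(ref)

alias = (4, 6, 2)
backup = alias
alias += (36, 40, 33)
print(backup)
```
[4, 4, 7, 48]
(4, 6, 2)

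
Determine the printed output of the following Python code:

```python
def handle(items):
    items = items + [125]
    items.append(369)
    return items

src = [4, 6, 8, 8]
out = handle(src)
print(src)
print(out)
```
[4, 6, 8, 8]
[4, 6, 8, 8, 125, 369]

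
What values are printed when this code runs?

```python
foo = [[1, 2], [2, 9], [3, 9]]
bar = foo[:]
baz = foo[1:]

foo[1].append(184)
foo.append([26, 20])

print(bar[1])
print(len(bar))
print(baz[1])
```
[2, 9, 184]
3
[3, 9]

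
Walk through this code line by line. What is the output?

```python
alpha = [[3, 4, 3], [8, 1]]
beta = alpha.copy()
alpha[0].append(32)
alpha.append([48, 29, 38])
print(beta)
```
[[3, 4, 3, 32], [8, 1]]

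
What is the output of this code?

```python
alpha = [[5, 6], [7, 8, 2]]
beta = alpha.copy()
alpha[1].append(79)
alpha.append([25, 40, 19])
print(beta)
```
[[5, 6], [7, 8, 2, 79]]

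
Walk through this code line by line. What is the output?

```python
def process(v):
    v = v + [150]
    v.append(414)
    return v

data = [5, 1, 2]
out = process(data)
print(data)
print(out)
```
[5, 1, 2]
[5, 1, 2, 150, 414]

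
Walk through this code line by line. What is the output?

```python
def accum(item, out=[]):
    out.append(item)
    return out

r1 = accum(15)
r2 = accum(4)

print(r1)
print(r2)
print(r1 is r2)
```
[15, 4]
[15, 4]
True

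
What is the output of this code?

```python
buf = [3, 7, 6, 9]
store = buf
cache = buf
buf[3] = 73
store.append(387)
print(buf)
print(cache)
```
[3, 7, 6, 73, 387]
[3, 7, 6, 73, 387]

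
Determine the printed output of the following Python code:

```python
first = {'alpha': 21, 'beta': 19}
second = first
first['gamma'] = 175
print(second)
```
{'alpha': 21, 'beta': 19, 'gamma': 175}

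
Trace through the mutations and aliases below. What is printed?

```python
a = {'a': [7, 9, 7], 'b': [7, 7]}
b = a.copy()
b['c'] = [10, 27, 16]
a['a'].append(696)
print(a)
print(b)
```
{'a': [7, 9, 7, 696], 'b': [7, 7]}
{'a': [7, 9, 7, 696], 'b': [7, 7], 'c': [10, 27, 16]}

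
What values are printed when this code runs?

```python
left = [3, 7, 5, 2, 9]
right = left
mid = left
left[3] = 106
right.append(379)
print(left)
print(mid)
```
[3, 7, 5, 106, 9, 379]
[3, 7, 5, 106, 9, 379]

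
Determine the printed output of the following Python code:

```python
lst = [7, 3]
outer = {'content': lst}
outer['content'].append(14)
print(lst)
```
[7, 3, 14]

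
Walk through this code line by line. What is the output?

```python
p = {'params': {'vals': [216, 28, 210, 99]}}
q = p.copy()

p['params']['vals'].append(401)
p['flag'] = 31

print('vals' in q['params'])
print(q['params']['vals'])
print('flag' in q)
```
True
[216, 28, 210, 99, 401]
False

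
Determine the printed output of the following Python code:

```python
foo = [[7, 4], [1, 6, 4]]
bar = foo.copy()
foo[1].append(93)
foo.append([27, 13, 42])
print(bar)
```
[[7, 4], [1, 6, 4, 93]]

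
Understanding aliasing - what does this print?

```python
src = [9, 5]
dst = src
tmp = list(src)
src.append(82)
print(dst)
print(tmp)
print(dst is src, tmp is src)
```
[9, 5, 82]
[9, 5]
True False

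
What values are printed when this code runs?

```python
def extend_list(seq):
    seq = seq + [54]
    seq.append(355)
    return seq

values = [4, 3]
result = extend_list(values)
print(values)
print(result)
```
[4, 3]
[4, 3, 54, 355]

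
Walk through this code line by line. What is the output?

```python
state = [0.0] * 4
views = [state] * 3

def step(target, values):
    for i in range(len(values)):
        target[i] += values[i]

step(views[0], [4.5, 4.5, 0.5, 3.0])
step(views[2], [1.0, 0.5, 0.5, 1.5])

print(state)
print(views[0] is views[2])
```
[5.5, 5.0, 1.0, 4.5]
True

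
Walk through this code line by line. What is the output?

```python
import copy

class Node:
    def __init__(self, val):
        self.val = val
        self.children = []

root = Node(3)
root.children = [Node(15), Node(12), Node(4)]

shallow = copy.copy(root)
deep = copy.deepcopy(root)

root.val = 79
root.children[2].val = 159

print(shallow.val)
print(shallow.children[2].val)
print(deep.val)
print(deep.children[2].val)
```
3
159
3
4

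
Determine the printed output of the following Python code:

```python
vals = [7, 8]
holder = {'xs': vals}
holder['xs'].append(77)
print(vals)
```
[7, 8, 77]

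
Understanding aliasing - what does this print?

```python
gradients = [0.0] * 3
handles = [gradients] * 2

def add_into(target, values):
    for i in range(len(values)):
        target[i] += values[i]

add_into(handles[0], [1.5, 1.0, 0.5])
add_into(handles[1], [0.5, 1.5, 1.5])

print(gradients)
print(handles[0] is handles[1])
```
[2.0, 2.5, 2.0]
True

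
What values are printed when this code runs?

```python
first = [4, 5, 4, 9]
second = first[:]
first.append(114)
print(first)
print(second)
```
[4, 5, 4, 9, 114]
[4, 5, 4, 9]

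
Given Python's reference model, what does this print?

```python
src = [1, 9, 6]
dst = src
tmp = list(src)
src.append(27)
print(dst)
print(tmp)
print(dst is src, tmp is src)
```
[1, 9, 6, 27]
[1, 9, 6]
True False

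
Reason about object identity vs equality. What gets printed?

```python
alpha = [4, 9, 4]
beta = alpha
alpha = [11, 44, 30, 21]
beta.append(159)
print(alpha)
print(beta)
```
[11, 44, 30, 21]
[4, 9, 4, 159]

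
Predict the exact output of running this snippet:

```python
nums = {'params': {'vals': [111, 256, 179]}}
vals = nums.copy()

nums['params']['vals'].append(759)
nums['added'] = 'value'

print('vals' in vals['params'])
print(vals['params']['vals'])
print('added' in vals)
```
True
[111, 256, 179, 759]
False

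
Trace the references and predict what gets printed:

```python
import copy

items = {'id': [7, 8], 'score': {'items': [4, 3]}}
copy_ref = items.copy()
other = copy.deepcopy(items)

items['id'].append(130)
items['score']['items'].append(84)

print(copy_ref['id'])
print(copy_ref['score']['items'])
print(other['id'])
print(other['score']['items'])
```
[7, 8, 130]
[4, 3, 84]
[7, 8]
[4, 3]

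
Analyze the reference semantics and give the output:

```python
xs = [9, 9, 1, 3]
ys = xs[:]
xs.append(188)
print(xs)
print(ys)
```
[9, 9, 1, 3, 188]
[9, 9, 1, 3]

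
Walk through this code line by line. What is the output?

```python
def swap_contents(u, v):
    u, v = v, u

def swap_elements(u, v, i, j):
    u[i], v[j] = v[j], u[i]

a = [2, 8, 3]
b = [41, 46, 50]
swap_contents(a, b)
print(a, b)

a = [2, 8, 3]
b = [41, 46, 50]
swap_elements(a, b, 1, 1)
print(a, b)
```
[2, 8, 3] [41, 46, 50]
[2, 46, 3] [41, 8, 50]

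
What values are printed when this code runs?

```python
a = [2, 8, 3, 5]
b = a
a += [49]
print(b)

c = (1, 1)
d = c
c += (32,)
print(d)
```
[2, 8, 3, 5, 49]
(1, 1)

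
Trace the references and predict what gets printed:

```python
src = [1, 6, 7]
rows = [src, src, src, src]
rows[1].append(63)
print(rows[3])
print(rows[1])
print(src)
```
[1, 6, 7, 63]
[1, 6, 7, 63]
[1, 6, 7, 63]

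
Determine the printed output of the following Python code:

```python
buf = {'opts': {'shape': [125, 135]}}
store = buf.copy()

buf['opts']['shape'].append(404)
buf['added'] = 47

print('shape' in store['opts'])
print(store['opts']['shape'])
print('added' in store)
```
True
[125, 135, 404]
False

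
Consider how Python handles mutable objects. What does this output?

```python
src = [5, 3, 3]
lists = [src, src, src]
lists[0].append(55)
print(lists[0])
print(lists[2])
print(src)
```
[5, 3, 3, 55]
[5, 3, 3, 55]
[5, 3, 3, 55]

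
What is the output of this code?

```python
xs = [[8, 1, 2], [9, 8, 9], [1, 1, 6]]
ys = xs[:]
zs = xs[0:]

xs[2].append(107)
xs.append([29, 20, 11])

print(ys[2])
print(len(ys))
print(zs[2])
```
[1, 1, 6, 107]
3
[1, 1, 6, 107]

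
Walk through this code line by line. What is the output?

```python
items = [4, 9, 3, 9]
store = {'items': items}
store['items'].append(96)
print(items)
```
[4, 9, 3, 9, 96]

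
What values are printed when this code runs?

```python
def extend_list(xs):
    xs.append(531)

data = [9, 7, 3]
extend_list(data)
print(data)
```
[9, 7, 3, 531]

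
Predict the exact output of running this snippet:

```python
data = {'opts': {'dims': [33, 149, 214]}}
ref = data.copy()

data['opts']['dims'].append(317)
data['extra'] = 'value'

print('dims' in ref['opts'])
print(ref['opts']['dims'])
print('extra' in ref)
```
True
[33, 149, 214, 317]
False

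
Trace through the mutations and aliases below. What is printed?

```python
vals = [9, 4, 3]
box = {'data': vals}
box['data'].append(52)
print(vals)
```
[9, 4, 3, 52]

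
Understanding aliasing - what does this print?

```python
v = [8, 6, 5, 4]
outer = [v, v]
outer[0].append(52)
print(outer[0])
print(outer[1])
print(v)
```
[8, 6, 5, 4, 52]
[8, 6, 5, 4, 52]
[8, 6, 5, 4, 52]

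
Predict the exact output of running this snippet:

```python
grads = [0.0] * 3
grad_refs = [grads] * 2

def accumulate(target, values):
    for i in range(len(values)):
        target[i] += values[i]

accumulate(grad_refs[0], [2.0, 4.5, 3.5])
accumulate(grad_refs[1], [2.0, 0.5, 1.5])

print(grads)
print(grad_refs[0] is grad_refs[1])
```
[4.0, 5.0, 5.0]
True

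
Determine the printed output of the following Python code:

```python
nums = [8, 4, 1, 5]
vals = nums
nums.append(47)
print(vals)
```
[8, 4, 1, 5, 47]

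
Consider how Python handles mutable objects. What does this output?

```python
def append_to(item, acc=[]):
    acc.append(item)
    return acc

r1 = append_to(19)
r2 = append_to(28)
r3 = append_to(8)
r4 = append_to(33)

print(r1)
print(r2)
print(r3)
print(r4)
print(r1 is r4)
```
[19, 28, 8, 33]
[19, 28, 8, 33]
[19, 28, 8, 33]
[19, 28, 8, 33]
True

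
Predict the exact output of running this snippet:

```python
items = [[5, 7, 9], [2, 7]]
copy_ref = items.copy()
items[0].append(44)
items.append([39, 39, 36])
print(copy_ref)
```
[[5, 7, 9, 44], [2, 7]]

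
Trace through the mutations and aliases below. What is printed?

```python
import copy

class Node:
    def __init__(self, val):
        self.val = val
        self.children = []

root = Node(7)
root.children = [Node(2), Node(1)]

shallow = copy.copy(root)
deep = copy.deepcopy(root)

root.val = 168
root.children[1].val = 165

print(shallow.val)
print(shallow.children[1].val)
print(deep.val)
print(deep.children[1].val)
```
7
165
7
1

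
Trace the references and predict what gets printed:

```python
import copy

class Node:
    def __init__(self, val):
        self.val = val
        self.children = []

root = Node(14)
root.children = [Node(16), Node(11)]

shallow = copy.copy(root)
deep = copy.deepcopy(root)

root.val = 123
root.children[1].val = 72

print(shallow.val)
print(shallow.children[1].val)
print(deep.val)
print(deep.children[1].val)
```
14
72
14
11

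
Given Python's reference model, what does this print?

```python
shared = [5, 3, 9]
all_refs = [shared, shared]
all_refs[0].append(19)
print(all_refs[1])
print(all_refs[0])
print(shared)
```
[5, 3, 9, 19]
[5, 3, 9, 19]
[5, 3, 9, 19]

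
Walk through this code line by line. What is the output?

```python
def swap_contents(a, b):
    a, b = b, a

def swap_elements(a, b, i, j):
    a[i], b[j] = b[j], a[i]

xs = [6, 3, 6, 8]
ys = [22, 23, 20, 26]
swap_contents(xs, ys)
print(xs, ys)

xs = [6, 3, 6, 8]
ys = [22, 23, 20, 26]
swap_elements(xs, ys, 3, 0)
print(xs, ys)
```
[6, 3, 6, 8] [22, 23, 20, 26]
[6, 3, 6, 22] [8, 23, 20, 26]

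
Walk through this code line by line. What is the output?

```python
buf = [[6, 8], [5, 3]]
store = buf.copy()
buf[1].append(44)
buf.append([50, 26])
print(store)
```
[[6, 8], [5, 3, 44]]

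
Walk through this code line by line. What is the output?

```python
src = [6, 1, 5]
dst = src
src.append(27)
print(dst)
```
[6, 1, 5, 27]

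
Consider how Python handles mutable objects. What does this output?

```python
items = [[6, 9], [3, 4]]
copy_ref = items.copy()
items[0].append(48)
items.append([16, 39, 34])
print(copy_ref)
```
[[6, 9, 48], [3, 4]]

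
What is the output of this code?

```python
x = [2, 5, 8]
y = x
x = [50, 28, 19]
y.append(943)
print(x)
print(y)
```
[50, 28, 19]
[2, 5, 8, 943]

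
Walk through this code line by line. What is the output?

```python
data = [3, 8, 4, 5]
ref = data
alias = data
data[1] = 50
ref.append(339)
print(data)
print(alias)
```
[3, 50, 4, 5, 339]
[3, 50, 4, 5, 339]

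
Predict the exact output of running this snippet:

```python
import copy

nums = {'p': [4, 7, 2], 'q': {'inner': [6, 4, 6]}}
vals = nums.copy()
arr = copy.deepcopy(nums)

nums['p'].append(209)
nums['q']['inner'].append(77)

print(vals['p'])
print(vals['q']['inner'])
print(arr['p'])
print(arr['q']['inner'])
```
[4, 7, 2, 209]
[6, 4, 6, 77]
[4, 7, 2]
[6, 4, 6]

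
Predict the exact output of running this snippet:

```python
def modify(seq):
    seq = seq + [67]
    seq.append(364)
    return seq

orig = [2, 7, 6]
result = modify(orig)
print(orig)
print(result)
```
[2, 7, 6]
[2, 7, 6, 67, 364]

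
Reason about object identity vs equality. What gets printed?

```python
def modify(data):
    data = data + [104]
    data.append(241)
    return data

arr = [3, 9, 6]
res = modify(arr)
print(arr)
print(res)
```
[3, 9, 6]
[3, 9, 6, 104, 241]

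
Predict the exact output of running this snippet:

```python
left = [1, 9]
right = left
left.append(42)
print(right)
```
[1, 9, 42]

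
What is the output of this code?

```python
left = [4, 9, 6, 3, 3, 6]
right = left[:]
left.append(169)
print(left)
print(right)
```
[4, 9, 6, 3, 3, 6, 169]
[4, 9, 6, 3, 3, 6]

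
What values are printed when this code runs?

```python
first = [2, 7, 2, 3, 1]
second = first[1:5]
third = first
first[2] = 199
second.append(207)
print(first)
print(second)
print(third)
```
[2, 7, 199, 3, 1]
[7, 2, 3, 1, 207]
[2, 7, 199, 3, 1]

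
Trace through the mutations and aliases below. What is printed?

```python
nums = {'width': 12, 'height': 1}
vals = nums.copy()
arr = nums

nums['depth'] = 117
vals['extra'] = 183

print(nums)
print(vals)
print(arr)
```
{'width': 12, 'height': 1, 'depth': 117}
{'width': 12, 'height': 1, 'extra': 183}
{'width': 12, 'height': 1, 'depth': 117}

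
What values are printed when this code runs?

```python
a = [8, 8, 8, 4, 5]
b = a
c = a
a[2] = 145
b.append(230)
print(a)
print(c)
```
[8, 8, 145, 4, 5, 230]
[8, 8, 145, 4, 5, 230]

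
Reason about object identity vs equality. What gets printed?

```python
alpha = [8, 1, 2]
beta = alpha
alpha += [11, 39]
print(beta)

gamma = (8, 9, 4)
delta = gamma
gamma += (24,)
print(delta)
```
[8, 1, 2, 11, 39]
(8, 9, 4)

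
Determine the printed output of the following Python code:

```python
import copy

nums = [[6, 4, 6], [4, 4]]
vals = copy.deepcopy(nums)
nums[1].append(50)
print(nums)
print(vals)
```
[[6, 4, 6], [4, 4, 50]]
[[6, 4, 6], [4, 4]]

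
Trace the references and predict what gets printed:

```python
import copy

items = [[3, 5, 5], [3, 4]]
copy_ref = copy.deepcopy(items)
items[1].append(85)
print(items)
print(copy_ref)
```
[[3, 5, 5], [3, 4, 85]]
[[3, 5, 5], [3, 4]]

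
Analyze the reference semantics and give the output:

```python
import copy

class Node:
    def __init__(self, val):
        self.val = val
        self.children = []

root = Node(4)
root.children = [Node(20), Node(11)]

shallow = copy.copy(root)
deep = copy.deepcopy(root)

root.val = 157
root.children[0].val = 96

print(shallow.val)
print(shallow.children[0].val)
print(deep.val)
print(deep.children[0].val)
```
4
96
4
20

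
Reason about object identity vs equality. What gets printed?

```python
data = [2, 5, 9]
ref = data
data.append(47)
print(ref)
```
[2, 5, 9, 47]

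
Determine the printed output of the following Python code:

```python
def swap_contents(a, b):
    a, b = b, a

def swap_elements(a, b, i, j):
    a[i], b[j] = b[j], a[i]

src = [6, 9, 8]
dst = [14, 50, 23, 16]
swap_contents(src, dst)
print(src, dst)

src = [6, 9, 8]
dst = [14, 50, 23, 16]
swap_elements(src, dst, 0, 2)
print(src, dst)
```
[6, 9, 8] [14, 50, 23, 16]
[23, 9, 8] [14, 50, 6, 16]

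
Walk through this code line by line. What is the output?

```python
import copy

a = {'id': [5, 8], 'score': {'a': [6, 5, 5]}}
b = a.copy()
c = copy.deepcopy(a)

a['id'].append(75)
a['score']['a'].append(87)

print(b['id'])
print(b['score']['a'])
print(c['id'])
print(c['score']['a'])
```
[5, 8, 75]
[6, 5, 5, 87]
[5, 8]
[6, 5, 5]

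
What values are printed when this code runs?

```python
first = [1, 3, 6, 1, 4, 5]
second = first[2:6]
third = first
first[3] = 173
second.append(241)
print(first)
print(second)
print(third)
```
[1, 3, 6, 173, 4, 5]
[6, 1, 4, 5, 241]
[1, 3, 6, 173, 4, 5]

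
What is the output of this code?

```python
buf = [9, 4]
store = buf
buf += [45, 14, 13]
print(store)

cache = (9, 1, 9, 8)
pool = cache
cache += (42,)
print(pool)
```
[9, 4, 45, 14, 13]
(9, 1, 9, 8)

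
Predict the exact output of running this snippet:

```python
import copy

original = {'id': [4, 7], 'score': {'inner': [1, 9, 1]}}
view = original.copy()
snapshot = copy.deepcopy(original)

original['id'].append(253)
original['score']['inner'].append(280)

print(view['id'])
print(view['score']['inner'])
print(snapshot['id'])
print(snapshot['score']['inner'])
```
[4, 7, 253]
[1, 9, 1, 280]
[4, 7]
[1, 9, 1]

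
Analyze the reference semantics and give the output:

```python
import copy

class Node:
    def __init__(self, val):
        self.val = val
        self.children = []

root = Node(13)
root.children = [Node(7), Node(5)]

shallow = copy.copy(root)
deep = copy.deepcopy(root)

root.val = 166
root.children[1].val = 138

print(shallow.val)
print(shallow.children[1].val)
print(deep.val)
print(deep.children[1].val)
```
13
138
13
5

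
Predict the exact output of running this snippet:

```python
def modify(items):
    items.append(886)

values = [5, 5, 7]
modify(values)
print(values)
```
[5, 5, 7, 886]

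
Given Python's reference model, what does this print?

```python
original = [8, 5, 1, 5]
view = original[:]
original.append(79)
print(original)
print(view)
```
[8, 5, 1, 5, 79]
[8, 5, 1, 5]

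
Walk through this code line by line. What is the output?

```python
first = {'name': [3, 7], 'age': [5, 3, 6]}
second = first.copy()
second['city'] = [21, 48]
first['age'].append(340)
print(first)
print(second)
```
{'name': [3, 7], 'age': [5, 3, 6, 340]}
{'name': [3, 7], 'age': [5, 3, 6, 340], 'city': [21, 48]}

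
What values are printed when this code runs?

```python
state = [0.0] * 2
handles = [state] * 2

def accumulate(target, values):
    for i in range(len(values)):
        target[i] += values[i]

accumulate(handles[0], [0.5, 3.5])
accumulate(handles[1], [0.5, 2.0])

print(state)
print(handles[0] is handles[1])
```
[1.0, 5.5]
True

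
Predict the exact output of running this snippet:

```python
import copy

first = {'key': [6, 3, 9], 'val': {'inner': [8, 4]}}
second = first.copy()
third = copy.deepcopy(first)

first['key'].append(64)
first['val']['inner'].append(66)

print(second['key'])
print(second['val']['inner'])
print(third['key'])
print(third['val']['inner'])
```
[6, 3, 9, 64]
[8, 4, 66]
[6, 3, 9]
[8, 4]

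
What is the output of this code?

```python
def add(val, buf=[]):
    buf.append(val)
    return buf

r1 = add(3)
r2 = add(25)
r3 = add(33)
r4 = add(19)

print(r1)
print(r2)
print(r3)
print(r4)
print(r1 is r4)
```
[3, 25, 33, 19]
[3, 25, 33, 19]
[3, 25, 33, 19]
[3, 25, 33, 19]
True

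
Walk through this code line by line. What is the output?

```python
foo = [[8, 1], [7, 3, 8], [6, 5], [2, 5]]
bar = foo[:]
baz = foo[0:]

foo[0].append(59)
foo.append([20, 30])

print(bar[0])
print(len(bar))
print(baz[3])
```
[8, 1, 59]
4
[2, 5]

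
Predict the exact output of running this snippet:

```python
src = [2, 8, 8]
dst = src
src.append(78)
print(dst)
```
[2, 8, 8, 78]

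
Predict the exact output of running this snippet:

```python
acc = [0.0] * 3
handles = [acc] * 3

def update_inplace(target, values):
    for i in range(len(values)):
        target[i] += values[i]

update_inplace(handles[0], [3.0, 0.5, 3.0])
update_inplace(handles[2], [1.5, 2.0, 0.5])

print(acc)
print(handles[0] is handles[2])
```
[4.5, 2.5, 3.5]
True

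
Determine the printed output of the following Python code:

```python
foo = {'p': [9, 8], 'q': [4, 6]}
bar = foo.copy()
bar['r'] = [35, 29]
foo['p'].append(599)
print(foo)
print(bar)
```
{'p': [9, 8, 599], 'q': [4, 6]}
{'p': [9, 8, 599], 'q': [4, 6], 'r': [35, 29]}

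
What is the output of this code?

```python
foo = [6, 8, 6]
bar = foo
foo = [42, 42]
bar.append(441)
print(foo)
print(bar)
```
[42, 42]
[6, 8, 6, 441]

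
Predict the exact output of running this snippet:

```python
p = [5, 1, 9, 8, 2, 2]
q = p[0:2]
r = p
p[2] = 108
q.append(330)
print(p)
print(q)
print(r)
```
[5, 1, 108, 8, 2, 2]
[5, 1, 330]
[5, 1, 108, 8, 2, 2]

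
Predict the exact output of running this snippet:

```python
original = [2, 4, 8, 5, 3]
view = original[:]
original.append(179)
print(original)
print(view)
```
[2, 4, 8, 5, 3, 179]
[2, 4, 8, 5, 3]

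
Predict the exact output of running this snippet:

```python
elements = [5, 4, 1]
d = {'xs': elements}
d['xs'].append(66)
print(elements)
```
[5, 4, 1, 66]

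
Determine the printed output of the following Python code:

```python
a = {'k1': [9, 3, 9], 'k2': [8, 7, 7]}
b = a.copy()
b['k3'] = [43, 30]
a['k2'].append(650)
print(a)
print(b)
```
{'k1': [9, 3, 9], 'k2': [8, 7, 7, 650]}
{'k1': [9, 3, 9], 'k2': [8, 7, 7, 650], 'k3': [43, 30]}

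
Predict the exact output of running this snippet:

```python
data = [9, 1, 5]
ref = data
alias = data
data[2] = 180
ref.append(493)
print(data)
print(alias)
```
[9, 1, 180, 493]
[9, 1, 180, 493]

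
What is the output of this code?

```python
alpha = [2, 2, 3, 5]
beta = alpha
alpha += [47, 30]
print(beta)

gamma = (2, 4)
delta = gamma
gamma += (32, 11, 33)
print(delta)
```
[2, 2, 3, 5, 47, 30]
(2, 4)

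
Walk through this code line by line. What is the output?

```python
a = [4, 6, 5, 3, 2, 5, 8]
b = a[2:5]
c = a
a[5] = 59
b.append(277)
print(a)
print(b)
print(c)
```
[4, 6, 5, 3, 2, 59, 8]
[5, 3, 2, 277]
[4, 6, 5, 3, 2, 59, 8]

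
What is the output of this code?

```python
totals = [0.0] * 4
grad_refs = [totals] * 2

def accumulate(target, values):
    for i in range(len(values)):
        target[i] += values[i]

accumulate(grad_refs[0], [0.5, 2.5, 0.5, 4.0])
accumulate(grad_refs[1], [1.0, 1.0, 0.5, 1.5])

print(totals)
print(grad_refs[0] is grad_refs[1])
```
[1.5, 3.5, 1.0, 5.5]
True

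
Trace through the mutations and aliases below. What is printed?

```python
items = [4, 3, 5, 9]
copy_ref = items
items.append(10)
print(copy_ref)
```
[4, 3, 5, 9, 10]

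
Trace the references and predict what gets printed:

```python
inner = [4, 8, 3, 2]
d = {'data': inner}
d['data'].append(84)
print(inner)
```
[4, 8, 3, 2, 84]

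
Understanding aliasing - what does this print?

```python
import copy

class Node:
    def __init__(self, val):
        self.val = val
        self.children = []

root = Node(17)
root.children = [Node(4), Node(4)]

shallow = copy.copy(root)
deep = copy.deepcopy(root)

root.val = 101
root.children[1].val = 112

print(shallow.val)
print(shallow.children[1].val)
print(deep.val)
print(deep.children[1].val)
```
17
112
17
4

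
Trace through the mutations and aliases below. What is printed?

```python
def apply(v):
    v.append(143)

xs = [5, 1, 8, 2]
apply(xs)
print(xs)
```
[5, 1, 8, 2, 143]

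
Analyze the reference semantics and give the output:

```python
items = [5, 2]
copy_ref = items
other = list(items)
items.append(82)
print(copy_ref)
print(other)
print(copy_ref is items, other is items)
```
[5, 2, 82]
[5, 2]
True False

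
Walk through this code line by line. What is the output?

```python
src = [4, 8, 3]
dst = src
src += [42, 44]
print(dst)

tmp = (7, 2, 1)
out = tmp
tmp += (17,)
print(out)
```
[4, 8, 3, 42, 44]
(7, 2, 1)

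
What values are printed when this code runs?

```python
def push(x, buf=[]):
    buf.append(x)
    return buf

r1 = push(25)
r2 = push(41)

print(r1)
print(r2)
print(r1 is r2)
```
[25, 41]
[25, 41]
True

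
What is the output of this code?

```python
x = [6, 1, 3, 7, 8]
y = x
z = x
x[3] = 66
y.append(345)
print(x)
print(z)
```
[6, 1, 3, 66, 8, 345]
[6, 1, 3, 66, 8, 345]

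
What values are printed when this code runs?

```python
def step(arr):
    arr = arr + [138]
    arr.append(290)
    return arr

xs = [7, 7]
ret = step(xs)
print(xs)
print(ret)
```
[7, 7]
[7, 7, 138, 290]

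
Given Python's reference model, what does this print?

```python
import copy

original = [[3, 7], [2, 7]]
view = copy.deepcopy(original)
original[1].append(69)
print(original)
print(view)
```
[[3, 7], [2, 7, 69]]
[[3, 7], [2, 7]]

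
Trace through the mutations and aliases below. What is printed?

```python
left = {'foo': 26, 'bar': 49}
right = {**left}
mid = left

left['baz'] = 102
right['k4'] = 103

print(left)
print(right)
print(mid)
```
{'foo': 26, 'bar': 49, 'baz': 102}
{'foo': 26, 'bar': 49, 'k4': 103}
{'foo': 26, 'bar': 49, 'baz': 102}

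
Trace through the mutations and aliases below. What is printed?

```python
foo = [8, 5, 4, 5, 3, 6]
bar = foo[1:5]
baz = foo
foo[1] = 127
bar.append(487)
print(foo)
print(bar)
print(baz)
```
[8, 127, 4, 5, 3, 6]
[5, 4, 5, 3, 487]
[8, 127, 4, 5, 3, 6]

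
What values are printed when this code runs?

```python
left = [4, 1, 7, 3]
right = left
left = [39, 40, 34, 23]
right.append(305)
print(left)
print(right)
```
[39, 40, 34, 23]
[4, 1, 7, 3, 305]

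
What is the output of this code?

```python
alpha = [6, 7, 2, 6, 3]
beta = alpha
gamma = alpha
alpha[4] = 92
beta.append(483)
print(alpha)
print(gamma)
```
[6, 7, 2, 6, 92, 483]
[6, 7, 2, 6, 92, 483]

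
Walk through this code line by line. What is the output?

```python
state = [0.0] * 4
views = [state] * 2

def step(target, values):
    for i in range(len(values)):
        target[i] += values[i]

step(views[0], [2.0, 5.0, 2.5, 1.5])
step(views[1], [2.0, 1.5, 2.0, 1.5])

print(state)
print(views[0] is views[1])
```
[4.0, 6.5, 4.5, 3.0]
True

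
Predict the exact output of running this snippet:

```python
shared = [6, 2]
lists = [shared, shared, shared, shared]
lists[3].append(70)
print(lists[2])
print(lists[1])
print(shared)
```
[6, 2, 70]
[6, 2, 70]
[6, 2, 70]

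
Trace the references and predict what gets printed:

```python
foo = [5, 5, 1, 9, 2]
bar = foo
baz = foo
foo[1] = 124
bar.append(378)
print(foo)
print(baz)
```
[5, 124, 1, 9, 2, 378]
[5, 124, 1, 9, 2, 378]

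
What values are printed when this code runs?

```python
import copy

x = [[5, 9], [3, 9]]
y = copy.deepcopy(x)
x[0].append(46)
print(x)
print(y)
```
[[5, 9, 46], [3, 9]]
[[5, 9], [3, 9]]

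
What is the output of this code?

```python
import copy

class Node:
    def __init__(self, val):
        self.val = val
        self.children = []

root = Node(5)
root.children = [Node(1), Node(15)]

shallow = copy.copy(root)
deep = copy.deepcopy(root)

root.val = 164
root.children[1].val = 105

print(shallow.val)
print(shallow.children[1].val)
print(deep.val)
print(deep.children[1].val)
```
5
105
5
15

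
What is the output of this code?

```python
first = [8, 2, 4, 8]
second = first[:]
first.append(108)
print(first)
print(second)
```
[8, 2, 4, 8, 108]
[8, 2, 4, 8]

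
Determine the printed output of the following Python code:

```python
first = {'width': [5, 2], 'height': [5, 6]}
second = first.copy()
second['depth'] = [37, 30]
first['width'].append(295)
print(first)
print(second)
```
{'width': [5, 2, 295], 'height': [5, 6]}
{'width': [5, 2, 295], 'height': [5, 6], 'depth': [37, 30]}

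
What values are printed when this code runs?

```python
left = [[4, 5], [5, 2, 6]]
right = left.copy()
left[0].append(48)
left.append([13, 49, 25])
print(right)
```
[[4, 5, 48], [5, 2, 6]]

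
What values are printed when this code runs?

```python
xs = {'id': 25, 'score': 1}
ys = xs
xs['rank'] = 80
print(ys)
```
{'id': 25, 'score': 1, 'rank': 80}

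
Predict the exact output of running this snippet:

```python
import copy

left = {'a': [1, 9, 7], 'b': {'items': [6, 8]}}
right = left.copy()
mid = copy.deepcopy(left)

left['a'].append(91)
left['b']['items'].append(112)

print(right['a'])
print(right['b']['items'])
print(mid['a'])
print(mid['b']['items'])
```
[1, 9, 7, 91]
[6, 8, 112]
[1, 9, 7]
[6, 8]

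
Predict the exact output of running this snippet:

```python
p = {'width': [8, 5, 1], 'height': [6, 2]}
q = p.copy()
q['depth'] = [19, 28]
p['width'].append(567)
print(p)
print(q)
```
{'width': [8, 5, 1, 567], 'height': [6, 2]}
{'width': [8, 5, 1, 567], 'height': [6, 2], 'depth': [19, 28]}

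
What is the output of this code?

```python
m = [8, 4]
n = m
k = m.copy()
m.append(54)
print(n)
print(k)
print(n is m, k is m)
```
[8, 4, 54]
[8, 4]
True False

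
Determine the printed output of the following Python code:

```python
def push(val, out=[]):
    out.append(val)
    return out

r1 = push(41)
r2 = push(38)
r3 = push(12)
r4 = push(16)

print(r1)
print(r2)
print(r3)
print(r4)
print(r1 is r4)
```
[41, 38, 12, 16]
[41, 38, 12, 16]
[41, 38, 12, 16]
[41, 38, 12, 16]
True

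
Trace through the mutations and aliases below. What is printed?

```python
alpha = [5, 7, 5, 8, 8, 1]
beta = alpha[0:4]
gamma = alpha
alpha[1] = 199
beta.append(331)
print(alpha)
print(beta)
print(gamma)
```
[5, 199, 5, 8, 8, 1]
[5, 7, 5, 8, 331]
[5, 199, 5, 8, 8, 1]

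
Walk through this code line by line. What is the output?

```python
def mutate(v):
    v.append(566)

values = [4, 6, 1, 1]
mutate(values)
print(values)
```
[4, 6, 1, 1, 566]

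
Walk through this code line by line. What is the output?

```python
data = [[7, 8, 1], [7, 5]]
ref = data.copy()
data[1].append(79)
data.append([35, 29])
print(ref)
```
[[7, 8, 1], [7, 5, 79]]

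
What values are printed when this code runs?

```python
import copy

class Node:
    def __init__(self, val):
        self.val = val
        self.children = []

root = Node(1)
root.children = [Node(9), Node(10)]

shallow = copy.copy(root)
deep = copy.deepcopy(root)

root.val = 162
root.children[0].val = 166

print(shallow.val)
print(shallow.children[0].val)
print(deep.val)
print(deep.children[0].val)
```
1
166
1
9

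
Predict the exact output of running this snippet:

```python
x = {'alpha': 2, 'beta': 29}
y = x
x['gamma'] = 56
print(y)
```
{'alpha': 2, 'beta': 29, 'gamma': 56}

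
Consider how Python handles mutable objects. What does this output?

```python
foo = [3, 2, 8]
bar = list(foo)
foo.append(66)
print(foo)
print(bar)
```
[3, 2, 8, 66]
[3, 2, 8]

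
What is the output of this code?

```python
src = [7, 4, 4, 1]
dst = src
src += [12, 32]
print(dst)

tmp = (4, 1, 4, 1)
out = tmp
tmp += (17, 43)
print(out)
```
[7, 4, 4, 1, 12, 32]
(4, 1, 4, 1)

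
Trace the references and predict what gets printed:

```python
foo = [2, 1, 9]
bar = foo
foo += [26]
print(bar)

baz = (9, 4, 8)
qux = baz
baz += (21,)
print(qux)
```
[2, 1, 9, 26]
(9, 4, 8)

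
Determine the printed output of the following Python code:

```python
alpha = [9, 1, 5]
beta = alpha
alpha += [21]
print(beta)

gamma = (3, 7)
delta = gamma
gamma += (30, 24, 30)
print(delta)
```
[9, 1, 5, 21]
(3, 7)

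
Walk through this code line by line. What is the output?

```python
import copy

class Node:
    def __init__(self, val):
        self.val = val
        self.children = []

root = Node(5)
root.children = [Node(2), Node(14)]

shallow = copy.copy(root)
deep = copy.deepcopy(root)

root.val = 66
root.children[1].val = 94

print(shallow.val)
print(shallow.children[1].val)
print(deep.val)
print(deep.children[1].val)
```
5
94
5
14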